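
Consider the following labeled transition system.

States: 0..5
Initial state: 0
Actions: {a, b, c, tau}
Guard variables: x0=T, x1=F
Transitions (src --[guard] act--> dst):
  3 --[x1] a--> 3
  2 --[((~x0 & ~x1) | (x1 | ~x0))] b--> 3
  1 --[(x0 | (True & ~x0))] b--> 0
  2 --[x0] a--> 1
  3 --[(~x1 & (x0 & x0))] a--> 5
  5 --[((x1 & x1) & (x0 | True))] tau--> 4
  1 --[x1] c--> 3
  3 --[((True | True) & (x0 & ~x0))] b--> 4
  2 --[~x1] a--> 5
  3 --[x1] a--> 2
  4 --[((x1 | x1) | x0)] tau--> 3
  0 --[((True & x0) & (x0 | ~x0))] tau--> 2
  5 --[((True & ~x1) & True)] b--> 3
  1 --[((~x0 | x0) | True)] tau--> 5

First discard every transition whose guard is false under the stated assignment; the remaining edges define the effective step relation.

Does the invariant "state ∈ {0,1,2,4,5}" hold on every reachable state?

Allowed set {0,1,2,4,5}
Reach set: {0,1,2,3,5}
  0: safe
  1: safe
  2: safe
  3: outside
  5: safe
witness against invariant: tau·a·b → 3

Answer: INVARIANT VIOLATED at state 3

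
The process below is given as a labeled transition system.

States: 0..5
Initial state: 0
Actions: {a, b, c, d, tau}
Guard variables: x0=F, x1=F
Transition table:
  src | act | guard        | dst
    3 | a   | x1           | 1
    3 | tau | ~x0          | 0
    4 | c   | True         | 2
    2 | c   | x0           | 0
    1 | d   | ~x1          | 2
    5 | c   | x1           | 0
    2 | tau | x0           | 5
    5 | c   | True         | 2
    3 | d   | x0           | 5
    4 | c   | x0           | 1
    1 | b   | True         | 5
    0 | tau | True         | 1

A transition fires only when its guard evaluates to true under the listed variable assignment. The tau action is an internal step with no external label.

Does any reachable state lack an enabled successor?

Answer: DEADLOCK at state 2

Analysis:
R = {0,1,2,5}
  0: tau→1  [1 out]
  1: b→5  d→2  [2 out]
  2: ∅  [deadlock]
  5: c→2  [1 out]
witness 2: tau·d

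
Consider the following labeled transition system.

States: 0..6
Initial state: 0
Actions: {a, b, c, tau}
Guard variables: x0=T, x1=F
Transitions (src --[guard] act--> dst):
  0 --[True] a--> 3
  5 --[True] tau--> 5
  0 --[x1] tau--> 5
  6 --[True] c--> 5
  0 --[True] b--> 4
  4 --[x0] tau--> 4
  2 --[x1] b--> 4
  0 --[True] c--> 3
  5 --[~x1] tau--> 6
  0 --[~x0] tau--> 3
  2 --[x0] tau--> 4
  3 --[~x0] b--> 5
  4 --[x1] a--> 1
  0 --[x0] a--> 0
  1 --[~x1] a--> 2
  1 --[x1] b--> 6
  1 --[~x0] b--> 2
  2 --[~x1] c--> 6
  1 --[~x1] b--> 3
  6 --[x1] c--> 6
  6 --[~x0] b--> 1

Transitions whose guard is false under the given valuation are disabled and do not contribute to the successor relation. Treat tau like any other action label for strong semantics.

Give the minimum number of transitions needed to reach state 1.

Answer: UNREACHABLE

Trace:
Layered search for 1:
  L0 = {0}
  L1 = {3,4}
1 never appears.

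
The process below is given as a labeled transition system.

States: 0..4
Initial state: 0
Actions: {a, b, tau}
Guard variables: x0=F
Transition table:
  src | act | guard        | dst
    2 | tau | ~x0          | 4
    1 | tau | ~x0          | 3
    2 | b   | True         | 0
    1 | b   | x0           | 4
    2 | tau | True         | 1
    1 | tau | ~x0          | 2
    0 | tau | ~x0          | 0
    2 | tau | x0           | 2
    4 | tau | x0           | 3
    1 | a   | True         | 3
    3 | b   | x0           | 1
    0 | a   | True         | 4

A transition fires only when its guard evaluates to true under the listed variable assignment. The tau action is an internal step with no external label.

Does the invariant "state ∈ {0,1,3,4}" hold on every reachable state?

Safe = {0,1,3,4}
R = {0,4}
  0: ok
  4: ok

Answer: INVARIANT HOLDS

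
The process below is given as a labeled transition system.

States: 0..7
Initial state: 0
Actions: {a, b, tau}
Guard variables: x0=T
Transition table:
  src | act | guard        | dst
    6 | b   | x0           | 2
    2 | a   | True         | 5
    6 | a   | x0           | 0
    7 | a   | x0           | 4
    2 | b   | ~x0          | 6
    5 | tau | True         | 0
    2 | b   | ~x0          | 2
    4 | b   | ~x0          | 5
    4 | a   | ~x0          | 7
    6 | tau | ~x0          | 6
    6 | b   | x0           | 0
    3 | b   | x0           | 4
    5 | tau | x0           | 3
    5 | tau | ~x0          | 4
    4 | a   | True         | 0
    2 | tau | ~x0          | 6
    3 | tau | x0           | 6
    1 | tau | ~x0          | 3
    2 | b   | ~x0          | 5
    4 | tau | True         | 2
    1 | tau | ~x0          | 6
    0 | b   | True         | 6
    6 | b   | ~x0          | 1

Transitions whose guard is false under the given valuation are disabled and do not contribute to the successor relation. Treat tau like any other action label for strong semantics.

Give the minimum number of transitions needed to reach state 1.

Answer: UNREACHABLE

Working:
Layered search for 1:
  L0 = {0}
  L1 = {6}
  L2 = {2}
  L3 = {5}
  L4 = {3}
  L5 = {4}
1 never appears.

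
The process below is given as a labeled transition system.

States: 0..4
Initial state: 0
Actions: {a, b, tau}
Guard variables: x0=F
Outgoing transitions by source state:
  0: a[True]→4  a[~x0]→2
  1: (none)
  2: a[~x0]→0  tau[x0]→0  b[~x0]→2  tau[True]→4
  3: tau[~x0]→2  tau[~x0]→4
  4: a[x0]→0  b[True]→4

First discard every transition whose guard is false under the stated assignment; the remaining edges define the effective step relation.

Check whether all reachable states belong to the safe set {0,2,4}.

Inv-set: {0,2,4}
Reach set: {0,2,4}
  0: safe
  2: safe
  4: safe

Answer: INVARIANT HOLDS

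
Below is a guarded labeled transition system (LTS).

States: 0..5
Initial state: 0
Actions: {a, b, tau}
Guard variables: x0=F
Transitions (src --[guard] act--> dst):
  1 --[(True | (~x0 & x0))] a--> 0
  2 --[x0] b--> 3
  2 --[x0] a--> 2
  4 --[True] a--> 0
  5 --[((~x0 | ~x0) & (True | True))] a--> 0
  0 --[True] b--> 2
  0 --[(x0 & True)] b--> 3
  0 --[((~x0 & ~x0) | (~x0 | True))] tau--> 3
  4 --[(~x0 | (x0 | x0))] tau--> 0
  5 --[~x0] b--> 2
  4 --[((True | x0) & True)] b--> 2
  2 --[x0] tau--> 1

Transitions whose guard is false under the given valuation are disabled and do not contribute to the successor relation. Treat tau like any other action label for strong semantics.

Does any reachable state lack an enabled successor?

R = {0,2,3}
  0: b→2  tau→3  [2 out]
  2: ∅  [STUCK]
  3: ∅  [STUCK]
Path to 2: b

Answer: DEADLOCK at state 2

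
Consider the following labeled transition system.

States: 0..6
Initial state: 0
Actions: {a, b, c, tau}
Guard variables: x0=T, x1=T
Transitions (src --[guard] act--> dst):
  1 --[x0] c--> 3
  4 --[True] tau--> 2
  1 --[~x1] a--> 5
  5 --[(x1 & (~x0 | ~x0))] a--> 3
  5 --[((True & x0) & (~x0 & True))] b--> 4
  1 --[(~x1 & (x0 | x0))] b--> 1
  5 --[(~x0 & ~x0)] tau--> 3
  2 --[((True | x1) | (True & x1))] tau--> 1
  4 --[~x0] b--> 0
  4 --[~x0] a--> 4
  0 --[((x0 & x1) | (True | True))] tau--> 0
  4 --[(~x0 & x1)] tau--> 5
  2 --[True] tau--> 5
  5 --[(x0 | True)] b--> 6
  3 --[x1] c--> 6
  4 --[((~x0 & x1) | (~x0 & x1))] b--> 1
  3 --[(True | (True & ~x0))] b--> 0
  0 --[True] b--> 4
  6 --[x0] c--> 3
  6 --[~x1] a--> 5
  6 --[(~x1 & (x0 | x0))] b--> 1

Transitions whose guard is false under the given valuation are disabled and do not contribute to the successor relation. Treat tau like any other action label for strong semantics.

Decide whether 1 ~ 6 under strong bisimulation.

Compute ~ classes (split until stable):
  π0 = {{0,1,2,3,4,5,6}}
  π1 = {{0},{1,6},{2,4},{3},{5}}
  π2 = {{0},{1,6},{2},{3},{4},{5}}
Fixed point at round 3; 6 class(es).
1∈{1,6}, 6∈{1,6}

Answer: BISIMILAR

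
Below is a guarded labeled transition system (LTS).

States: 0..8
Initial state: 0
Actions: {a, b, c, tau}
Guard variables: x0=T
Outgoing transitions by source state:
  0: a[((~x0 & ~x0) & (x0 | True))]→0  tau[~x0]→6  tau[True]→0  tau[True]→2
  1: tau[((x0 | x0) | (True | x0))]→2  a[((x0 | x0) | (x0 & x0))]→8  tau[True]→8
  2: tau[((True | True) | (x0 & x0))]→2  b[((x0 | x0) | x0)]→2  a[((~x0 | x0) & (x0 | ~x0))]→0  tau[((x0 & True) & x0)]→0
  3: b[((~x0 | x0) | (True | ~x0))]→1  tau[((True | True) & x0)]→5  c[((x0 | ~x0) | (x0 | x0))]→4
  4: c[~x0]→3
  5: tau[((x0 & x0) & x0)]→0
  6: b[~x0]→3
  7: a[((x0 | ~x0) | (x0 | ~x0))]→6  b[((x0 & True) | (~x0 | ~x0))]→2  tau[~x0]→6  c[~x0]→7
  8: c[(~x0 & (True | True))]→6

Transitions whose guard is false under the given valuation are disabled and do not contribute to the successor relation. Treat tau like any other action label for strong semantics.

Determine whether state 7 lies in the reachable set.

Answer: UNREACHABLE

Working:
Guard filter leaves 15 enabled edge(s).
depth 0: {0}
depth 1: {2}  total {0,2}
Reach set: {0,2}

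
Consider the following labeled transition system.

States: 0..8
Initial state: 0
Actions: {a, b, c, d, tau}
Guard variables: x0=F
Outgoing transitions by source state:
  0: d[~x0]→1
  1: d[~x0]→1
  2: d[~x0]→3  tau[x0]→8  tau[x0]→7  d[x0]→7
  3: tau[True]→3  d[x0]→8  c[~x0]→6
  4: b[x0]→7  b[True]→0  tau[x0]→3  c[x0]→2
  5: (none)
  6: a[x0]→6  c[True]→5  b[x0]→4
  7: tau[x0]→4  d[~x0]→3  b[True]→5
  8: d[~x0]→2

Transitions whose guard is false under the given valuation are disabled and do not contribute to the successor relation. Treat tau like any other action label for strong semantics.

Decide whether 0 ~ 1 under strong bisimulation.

Answer: BISIMILAR

Trace:
Bisimulation quotient by refinement:
  round 0: {{0,1,2,3,4,5,6,7,8}}
  round 1: {{0,1,2,8},{3},{4},{5},{6},{7}}
  round 2: {{0,1,8},{2},{3},{4},{5},{6},{7}}
  round 3: {{0,1},{2},{3},{4},{5},{6},{7},{8}}
Fixed point at round 4; 8 class(es).
class of 0: {0,1}; class of 1: {0,1}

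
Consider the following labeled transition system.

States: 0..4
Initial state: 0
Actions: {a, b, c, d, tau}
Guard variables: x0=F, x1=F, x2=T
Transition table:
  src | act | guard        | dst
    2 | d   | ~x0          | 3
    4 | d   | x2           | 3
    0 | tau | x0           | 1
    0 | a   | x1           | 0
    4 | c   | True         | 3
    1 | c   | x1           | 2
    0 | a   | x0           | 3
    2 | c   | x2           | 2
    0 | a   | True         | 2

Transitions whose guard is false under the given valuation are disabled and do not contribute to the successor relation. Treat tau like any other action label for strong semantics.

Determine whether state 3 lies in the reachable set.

Guard filter leaves 5 enabled edge(s).
Layer 0: {0}
Layer 1: {2}  total {0,2}
Layer 2: {3}  total {0,2,3}
Reach set: {0,2,3}
witness 3: a·d

Answer: REACHABLE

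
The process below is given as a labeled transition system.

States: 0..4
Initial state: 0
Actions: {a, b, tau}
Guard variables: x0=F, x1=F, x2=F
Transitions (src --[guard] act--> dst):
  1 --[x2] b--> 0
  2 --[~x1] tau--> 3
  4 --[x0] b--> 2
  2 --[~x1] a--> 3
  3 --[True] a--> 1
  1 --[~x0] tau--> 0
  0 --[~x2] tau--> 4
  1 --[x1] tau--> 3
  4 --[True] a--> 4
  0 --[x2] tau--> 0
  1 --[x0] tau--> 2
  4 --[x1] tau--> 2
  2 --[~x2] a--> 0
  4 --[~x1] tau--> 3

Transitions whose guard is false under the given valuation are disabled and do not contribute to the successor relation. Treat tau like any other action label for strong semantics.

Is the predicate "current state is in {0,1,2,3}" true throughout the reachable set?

Allowed set {0,1,2,3}
Reach set: {0,1,3,4}
  0: ok
  1: ok
  3: ok
  4: outside
witness against invariant: tau → 4

Answer: INVARIANT VIOLATED at state 4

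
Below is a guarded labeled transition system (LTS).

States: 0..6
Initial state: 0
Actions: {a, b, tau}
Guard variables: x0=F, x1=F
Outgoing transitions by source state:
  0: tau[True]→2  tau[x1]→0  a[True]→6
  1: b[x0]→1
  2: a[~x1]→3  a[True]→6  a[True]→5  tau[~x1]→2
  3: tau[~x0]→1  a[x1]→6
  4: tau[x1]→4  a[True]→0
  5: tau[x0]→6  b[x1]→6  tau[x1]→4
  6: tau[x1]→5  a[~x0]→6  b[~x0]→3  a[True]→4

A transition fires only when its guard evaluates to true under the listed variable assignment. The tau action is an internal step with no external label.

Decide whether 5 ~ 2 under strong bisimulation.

Answer: NOT BISIMILAR

Working:
Refine partition for ~:
  P[0] = {{0,1,2,3,4,5,6}}
  P[1] = {{0,2},{1,5},{3},{4},{6}}
  P[2] = {{0},{1,5},{2},{3},{4},{6}}
Fixed point at round 3; 6 class(es).
class of 5: {1,5}; class of 2: {2}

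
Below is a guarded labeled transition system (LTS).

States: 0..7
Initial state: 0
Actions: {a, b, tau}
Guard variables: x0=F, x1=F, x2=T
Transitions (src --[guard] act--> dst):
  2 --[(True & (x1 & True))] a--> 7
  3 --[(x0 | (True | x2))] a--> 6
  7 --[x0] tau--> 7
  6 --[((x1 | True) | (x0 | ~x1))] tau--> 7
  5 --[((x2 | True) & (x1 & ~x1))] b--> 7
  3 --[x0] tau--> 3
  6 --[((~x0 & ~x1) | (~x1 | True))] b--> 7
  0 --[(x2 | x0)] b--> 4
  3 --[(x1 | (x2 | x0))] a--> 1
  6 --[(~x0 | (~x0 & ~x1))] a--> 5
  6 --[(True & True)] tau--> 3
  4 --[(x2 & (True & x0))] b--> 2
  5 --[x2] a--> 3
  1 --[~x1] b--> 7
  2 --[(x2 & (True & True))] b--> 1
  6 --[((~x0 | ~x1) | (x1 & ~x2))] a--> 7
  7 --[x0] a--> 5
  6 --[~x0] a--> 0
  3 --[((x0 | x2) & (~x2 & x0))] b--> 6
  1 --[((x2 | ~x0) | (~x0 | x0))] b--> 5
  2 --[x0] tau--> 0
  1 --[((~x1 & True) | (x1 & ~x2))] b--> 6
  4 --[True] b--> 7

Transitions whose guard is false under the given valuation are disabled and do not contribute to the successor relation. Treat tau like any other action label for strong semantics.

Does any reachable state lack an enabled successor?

R = {0,4,7}
  0: b→4  [deg 1]
  4: b→7  [deg 1]
  7: ∅  [STUCK]
witness 7: b·b

Answer: DEADLOCK at state 7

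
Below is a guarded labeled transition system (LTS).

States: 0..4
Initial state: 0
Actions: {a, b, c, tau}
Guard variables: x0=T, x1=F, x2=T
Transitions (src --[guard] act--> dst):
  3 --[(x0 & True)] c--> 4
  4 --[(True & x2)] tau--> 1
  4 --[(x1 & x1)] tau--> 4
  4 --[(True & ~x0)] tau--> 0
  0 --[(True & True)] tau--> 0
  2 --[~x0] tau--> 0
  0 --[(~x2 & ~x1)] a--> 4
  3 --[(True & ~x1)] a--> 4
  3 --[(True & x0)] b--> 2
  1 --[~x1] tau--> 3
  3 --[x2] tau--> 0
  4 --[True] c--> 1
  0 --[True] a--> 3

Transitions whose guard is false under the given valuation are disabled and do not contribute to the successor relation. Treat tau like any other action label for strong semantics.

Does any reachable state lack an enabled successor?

Reach set: {0,1,2,3,4}
  0: a→3  tau→0  [2 exit(s)]
  1: tau→3  [1 exit(s)]
  2: ∅  [deadlock]
  3: a→4  b→2  c→4  tau→0  [4 exit(s)]
  4: c→1  tau→1  [2 exit(s)]
trace reaching 2: a·b

Answer: DEADLOCK at state 2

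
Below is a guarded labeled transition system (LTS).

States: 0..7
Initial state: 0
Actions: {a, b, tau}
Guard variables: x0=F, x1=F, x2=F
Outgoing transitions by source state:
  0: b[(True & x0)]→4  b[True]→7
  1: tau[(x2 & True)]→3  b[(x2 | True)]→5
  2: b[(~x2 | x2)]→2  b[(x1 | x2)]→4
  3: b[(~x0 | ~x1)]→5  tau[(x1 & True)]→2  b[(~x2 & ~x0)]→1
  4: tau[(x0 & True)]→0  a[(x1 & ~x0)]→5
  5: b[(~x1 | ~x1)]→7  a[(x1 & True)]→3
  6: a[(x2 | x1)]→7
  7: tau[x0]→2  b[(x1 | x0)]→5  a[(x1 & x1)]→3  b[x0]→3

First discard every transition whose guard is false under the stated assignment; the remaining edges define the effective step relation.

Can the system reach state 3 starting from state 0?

Answer: UNREACHABLE

Working:
Guard filter leaves 6 enabled edge(s).
Layer 0: {0}
Layer 1: {7}  cumulative {0,7}
R = {0,7}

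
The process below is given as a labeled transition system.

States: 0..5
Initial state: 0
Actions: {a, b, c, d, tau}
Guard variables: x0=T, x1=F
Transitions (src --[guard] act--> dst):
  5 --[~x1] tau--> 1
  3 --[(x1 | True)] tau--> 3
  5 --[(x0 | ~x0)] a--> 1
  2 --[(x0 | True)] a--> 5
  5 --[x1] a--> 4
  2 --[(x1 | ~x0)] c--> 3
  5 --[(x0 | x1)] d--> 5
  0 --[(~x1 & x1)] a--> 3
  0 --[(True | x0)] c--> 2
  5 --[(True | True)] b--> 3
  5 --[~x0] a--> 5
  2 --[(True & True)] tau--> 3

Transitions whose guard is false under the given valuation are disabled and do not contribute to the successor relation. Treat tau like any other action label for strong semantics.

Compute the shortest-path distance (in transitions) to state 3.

Answer: 2

Working:
Breadth-first toward 3:
  L0 = {0}
  L1 = {2}
  L2 = {3,5}
first hit 3 at d=2 via c·tau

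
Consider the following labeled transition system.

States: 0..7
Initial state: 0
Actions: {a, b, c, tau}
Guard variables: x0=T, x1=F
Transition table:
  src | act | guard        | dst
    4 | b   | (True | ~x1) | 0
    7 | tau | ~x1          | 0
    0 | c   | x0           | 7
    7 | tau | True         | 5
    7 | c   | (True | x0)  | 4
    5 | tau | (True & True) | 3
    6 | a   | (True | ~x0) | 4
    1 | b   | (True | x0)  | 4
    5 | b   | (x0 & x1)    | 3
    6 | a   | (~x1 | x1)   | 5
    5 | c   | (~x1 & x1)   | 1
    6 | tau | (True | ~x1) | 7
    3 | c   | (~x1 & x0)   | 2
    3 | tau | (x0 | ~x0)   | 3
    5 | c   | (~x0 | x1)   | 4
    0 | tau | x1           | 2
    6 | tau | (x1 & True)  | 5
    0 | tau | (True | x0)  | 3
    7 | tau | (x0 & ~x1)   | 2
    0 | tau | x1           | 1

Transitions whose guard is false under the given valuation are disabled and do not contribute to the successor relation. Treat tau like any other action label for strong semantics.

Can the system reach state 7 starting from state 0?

Answer: REACHABLE

Analysis:
14 transition(s) survive guard evaluation.
L0 = {0}
L1 = {3,7}  total {0,3,7}
L2 = {2,4,5}  total {0,2,3,4,5,7}
Reachable = {0,2,3,4,5,7}
Path to 7: c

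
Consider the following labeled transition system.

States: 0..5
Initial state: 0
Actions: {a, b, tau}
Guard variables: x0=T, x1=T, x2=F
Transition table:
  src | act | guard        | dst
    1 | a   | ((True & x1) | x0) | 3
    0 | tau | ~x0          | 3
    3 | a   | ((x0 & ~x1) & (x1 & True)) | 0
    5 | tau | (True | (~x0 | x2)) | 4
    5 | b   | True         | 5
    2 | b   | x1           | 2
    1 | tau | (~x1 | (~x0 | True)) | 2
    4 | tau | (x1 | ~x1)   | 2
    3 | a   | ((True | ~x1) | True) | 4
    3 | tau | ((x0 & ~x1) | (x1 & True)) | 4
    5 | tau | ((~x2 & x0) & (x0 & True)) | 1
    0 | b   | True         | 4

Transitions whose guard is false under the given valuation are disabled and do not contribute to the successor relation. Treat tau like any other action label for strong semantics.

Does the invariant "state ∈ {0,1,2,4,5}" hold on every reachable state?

Allowed set {0,1,2,4,5}
R = {0,2,4}
  0: ✓
  2: ✓
  4: ✓

Answer: INVARIANT HOLDS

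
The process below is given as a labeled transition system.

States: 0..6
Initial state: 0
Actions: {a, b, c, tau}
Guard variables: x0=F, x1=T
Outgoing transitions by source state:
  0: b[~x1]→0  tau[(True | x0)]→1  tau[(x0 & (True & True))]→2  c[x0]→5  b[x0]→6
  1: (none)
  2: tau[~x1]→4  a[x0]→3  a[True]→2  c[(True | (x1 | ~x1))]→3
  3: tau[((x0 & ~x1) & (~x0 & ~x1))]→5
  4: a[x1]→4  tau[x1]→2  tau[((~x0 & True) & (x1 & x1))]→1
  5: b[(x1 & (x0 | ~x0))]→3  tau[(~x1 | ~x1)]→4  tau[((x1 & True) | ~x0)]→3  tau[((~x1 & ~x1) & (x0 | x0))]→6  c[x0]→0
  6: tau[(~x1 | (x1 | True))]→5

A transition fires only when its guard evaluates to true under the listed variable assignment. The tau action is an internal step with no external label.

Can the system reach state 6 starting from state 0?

Answer: UNREACHABLE

Working:
Guard filter leaves 9 enabled edge(s).
Layer 0: {0}
Layer 1: {1}  now seen {0,1}
R = {0,1}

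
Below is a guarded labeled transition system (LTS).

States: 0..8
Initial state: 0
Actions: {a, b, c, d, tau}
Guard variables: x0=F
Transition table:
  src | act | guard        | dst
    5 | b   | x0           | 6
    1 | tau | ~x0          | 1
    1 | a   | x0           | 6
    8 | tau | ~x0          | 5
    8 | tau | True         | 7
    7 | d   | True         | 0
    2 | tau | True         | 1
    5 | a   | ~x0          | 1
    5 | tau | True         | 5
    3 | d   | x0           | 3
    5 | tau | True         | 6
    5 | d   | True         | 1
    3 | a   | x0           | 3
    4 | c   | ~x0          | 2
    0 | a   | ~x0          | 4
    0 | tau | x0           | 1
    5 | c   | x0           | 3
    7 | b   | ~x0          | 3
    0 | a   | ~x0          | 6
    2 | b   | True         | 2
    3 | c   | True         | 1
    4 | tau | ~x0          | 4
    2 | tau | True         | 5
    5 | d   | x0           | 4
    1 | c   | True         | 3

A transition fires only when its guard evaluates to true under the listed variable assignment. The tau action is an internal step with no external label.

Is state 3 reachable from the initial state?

Guard filter leaves 18 enabled edge(s).
L0 = {0}
L1 = {4,6}  total {0,4,6}
L2 = {2}  total {0,2,4,6}
L3 = {1,5}  total {0,1,2,4,5,6}
L4 = {3}  total {0,1,2,3,4,5,6}
Reach set: {0,1,2,3,4,5,6}
trace reaching 3: a·c·tau·c

Answer: REACHABLE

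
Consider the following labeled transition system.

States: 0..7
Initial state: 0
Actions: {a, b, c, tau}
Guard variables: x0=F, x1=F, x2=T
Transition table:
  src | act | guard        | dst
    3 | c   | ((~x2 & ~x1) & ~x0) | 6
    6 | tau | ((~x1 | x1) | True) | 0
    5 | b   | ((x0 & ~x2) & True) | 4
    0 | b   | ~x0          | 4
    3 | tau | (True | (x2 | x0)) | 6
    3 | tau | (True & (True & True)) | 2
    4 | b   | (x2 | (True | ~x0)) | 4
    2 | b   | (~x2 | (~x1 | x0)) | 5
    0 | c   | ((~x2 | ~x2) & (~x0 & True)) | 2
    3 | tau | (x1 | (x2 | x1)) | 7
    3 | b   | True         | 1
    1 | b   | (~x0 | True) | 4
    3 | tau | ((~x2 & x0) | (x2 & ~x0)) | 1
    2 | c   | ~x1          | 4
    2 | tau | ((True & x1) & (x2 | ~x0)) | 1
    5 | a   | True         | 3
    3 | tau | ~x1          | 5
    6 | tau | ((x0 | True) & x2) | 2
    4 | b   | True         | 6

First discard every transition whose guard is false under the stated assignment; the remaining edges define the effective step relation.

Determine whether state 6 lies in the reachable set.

Answer: REACHABLE

Analysis:
Guard filter leaves 15 enabled edge(s).
depth 0: {0}
depth 1: {4}  total {0,4}
depth 2: {6}  total {0,4,6}
depth 3: {2}  total {0,2,4,6}
depth 4: {5}  total {0,2,4,5,6}
depth 5: {3}  total {0,2,3,4,5,6}
depth 6: {1,7}  total {0,1,2,3,4,5,6,7}
Reach set: {0,1,2,3,4,5,6,7}
Path to 6: b·b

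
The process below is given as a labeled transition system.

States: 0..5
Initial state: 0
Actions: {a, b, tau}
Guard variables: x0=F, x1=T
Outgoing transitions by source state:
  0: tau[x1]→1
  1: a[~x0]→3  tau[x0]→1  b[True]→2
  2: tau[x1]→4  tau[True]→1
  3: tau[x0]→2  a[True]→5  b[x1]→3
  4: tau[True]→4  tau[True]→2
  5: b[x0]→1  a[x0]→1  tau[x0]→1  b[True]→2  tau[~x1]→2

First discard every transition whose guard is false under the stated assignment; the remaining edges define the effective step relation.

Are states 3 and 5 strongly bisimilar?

Compute ~ classes (split until stable):
  P[0] = {{0,1,2,3,4,5}}
  P[1] = {{0,2,4},{1,3},{5}}
  P[2] = {{0},{1},{2},{3},{4},{5}}
stable after 3 split(s): 6 block(s)
class of 3: {3}; class of 5: {5}

Answer: NOT BISIMILAR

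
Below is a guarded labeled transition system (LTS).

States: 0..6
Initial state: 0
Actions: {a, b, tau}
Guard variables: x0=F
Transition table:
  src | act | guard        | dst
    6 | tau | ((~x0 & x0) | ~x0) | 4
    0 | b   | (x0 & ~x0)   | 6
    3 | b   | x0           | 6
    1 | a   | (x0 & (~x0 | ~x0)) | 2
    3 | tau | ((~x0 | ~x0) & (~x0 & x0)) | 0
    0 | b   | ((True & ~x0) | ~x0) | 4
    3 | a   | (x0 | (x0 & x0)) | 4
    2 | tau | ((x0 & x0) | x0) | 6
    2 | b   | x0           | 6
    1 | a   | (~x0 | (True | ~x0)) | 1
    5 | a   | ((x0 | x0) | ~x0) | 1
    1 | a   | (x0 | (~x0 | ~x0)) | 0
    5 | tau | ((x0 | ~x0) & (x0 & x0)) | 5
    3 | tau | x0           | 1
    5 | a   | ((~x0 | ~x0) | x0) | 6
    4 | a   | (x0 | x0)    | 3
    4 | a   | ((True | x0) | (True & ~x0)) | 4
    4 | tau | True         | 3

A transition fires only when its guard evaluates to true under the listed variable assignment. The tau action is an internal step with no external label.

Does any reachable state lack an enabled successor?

Answer: DEADLOCK at state 3

Working:
Reach set: {0,3,4}
  0: b→4  [deg 1]
  3: ∅  [deadlock]
  4: a→4  tau→3  [deg 2]
Path to 3: b·tau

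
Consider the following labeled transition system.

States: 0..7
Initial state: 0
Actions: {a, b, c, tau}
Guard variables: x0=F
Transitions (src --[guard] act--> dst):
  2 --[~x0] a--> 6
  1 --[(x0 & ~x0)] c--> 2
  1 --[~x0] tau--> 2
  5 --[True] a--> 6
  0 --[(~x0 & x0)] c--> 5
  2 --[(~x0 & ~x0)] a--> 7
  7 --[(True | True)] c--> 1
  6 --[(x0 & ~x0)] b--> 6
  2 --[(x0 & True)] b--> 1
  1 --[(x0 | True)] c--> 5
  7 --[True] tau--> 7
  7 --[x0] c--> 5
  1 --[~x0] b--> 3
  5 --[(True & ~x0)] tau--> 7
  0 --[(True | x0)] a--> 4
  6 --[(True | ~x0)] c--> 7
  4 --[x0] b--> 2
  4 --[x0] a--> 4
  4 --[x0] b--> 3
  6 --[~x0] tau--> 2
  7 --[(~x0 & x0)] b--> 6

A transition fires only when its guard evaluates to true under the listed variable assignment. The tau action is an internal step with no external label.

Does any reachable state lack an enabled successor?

Answer: DEADLOCK at state 4

Analysis:
Reachable = {0,4}
  0: a→4  [1 exit(s)]
  4: ∅  [no exit]
trace reaching 4: a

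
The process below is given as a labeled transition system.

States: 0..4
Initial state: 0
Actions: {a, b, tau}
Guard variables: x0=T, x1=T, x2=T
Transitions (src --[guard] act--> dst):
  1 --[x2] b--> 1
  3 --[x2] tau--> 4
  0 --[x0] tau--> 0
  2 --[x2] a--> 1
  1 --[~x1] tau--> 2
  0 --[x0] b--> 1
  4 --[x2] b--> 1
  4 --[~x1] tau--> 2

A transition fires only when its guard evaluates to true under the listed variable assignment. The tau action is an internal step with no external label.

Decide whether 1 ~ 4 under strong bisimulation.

Refine partition for ~:
  round 0: {{0,1,2,3,4}}
  round 1: {{0},{1,4},{2},{3}}
4 equivalence class(es) (converged in 2)
1∈{1,4}, 4∈{1,4}

Answer: BISIMILAR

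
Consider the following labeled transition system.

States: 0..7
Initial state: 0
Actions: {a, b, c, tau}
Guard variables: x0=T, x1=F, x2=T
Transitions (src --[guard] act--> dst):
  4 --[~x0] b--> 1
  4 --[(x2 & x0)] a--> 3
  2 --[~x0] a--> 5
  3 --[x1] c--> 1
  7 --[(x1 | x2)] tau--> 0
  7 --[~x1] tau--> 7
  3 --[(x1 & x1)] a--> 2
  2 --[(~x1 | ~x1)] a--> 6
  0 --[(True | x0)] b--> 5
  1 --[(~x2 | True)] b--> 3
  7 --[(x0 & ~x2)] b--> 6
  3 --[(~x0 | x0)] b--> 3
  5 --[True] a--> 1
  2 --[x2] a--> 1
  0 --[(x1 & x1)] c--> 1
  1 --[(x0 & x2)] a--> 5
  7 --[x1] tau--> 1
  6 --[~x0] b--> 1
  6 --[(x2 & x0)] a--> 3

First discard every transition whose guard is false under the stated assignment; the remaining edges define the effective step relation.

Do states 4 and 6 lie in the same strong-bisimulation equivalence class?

Answer: BISIMILAR

Trace:
Bisimulation quotient by refinement:
  π0 = {{0,1,2,3,4,5,6,7}}
  π1 = {{0,3},{1},{2,4,5,6},{7}}
  π2 = {{0},{1},{2},{3},{4,6},{5},{7}}
Fixed point at round 3; 7 class(es).
class of 4: {4,6}; class of 6: {4,6}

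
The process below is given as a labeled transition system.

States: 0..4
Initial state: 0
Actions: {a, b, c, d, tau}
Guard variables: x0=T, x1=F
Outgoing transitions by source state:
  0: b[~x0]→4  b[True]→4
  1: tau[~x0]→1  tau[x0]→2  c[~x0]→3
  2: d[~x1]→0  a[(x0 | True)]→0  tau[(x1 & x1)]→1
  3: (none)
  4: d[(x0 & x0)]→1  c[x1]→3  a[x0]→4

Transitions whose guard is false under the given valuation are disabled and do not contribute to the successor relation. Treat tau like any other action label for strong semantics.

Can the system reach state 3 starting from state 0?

Answer: UNREACHABLE

Working:
Guard filter leaves 6 enabled edge(s).
Layer 0: {0}
Layer 1: {4}  total {0,4}
Layer 2: {1}  total {0,1,4}
Layer 3: {2}  total {0,1,2,4}
R = {0,1,2,4}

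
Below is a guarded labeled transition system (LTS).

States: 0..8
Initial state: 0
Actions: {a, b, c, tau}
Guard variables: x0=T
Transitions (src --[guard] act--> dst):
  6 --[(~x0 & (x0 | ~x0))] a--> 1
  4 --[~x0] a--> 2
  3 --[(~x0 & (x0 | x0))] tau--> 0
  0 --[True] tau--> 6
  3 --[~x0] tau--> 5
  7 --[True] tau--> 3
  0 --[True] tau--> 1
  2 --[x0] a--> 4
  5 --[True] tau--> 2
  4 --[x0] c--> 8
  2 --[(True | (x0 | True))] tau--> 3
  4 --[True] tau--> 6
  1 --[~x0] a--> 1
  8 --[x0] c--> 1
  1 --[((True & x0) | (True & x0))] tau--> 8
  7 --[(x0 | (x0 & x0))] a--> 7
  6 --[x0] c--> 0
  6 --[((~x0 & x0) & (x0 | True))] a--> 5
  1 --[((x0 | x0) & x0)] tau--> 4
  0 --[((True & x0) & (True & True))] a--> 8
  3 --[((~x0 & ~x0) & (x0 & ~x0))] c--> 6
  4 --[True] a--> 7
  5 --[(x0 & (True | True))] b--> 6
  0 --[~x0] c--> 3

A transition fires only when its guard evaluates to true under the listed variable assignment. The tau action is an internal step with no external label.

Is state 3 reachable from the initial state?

Guard filter leaves 16 enabled edge(s).
L0 = {0}
L1 = {1,6,8}  cumulative {0,1,6,8}
L2 = {4}  cumulative {0,1,4,6,8}
L3 = {7}  cumulative {0,1,4,6,7,8}
L4 = {3}  cumulative {0,1,3,4,6,7,8}
Reachable = {0,1,3,4,6,7,8}
witness 3: tau·tau·a·tau

Answer: REACHABLE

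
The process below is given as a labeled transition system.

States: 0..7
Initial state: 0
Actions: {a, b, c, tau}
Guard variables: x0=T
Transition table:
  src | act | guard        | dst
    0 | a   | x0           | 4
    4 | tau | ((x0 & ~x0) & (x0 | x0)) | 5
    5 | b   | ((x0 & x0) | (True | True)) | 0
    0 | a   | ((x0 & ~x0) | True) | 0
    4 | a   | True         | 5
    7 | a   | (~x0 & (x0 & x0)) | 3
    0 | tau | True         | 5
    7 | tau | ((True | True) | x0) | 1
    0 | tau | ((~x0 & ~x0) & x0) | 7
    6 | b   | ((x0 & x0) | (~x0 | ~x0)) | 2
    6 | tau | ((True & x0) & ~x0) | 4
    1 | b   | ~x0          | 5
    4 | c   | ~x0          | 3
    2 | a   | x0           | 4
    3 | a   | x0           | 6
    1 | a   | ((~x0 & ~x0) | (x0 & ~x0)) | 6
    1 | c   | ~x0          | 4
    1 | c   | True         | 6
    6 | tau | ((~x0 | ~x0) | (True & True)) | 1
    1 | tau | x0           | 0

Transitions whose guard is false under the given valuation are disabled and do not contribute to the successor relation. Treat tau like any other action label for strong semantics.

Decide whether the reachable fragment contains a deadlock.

Answer: DEADLOCK-FREE

Working:
Reach set: {0,4,5}
  0: a→0  a→4  tau→5  [deg 3]
  4: a→5  [deg 1]
  5: b→0  [deg 1]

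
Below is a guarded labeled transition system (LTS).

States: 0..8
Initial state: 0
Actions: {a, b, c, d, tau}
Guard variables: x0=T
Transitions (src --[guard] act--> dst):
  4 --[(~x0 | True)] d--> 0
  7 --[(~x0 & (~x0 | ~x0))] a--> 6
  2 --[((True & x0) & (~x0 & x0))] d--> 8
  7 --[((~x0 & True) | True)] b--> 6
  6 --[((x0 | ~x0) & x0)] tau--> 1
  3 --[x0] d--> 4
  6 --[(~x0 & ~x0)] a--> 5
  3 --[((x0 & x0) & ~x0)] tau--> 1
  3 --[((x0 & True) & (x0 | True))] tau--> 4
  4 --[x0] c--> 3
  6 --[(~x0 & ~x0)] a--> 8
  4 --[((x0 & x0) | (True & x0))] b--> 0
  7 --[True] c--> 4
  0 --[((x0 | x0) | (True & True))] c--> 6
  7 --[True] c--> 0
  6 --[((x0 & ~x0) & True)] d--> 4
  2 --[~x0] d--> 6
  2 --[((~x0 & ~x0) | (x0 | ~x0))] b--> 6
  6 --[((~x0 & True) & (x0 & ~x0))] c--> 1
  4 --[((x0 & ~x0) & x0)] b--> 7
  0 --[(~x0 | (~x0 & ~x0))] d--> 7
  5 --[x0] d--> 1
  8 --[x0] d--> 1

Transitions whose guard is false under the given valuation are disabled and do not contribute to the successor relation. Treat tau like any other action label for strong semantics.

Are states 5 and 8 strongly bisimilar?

Bisimulation quotient by refinement:
  P[0] = {{0,1,2,3,4,5,6,7,8}}
  P[1] = {{0},{1},{2},{3},{4},{5,8},{6},{7}}
Fixed point at round 2; 8 class(es).
5∈{5,8}, 8∈{5,8}

Answer: BISIMILAR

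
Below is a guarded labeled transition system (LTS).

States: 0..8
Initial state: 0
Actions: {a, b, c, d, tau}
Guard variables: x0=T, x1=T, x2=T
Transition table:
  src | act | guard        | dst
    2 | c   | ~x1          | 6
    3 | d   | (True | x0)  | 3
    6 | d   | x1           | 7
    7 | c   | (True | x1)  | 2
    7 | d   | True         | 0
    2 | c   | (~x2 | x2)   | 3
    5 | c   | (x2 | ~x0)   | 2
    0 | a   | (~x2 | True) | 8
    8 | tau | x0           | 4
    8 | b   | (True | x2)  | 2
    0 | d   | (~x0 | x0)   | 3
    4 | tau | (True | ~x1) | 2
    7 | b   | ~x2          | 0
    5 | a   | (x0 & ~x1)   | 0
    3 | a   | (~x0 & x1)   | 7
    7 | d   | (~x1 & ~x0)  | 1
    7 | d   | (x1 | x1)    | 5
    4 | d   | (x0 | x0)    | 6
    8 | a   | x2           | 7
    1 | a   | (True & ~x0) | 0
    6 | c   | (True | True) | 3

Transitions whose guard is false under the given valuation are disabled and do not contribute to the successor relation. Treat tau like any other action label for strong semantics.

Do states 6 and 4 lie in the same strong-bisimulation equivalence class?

Answer: NOT BISIMILAR

Analysis:
Refine partition for ~:
  π0 = {{0,1,2,3,4,5,6,7,8}}
  π1 = {{0},{1},{2,5},{3},{4},{6,7},{8}}
  π2 = {{0},{1},{2},{3},{4},{5},{6},{7},{8}}
9 equivalence class(es) (converged in 3)
[6]={6}  [4]={4}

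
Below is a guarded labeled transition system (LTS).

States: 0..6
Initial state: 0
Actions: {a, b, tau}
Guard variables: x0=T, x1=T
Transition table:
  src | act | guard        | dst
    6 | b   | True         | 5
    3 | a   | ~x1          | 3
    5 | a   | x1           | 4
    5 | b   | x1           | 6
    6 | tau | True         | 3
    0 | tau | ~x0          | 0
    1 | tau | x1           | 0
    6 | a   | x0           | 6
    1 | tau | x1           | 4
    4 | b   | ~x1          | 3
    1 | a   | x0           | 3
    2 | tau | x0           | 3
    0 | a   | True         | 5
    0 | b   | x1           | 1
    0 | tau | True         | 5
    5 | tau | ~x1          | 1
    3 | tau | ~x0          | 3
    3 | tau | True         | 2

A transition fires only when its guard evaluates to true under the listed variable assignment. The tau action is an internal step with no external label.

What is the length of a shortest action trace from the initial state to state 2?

BFS to 2:
  Layer 0: {0}
  Layer 1: {1,5}
  Layer 2: {3,4,6}
  Layer 3: {2}
first hit 2 at d=3 via b·a·tau

Answer: 3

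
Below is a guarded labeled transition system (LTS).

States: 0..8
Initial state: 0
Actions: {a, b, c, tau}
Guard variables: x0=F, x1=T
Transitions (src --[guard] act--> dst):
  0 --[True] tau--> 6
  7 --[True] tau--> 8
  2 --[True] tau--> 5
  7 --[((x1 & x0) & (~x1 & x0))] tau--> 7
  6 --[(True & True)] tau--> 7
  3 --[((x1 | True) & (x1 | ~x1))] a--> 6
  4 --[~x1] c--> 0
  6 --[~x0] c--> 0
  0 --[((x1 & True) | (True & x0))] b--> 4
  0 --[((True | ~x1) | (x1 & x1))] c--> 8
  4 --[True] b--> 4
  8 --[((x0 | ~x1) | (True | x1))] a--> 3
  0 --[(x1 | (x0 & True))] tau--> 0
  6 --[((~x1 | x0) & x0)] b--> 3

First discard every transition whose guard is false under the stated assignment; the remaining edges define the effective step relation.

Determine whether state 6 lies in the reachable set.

After dropping false guards: 11 live edges.
Layer 0: {0}
Layer 1: {4,6,8}  now seen {0,4,6,8}
Layer 2: {3,7}  now seen {0,3,4,6,7,8}
R = {0,3,4,6,7,8}
witness 6: tau

Answer: REACHABLE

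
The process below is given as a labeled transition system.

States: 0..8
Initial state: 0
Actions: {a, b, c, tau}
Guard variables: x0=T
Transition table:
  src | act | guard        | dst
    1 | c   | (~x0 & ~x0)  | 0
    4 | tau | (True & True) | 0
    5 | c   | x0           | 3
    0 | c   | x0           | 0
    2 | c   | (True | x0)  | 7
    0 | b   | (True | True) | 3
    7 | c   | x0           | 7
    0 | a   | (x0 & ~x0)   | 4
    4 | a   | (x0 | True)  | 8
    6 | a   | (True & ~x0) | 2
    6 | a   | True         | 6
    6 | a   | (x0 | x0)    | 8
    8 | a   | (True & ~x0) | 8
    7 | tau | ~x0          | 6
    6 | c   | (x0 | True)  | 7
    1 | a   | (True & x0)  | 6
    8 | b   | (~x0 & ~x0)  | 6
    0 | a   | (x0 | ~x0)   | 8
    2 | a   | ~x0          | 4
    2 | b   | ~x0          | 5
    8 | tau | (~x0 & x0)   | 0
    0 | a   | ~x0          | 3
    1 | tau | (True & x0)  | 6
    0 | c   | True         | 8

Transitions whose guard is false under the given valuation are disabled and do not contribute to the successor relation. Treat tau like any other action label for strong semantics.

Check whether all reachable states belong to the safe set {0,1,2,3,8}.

Answer: INVARIANT HOLDS

Working:
Allowed set {0,1,2,3,8}
Reach set: {0,3,8}
  0: safe
  3: safe
  8: safe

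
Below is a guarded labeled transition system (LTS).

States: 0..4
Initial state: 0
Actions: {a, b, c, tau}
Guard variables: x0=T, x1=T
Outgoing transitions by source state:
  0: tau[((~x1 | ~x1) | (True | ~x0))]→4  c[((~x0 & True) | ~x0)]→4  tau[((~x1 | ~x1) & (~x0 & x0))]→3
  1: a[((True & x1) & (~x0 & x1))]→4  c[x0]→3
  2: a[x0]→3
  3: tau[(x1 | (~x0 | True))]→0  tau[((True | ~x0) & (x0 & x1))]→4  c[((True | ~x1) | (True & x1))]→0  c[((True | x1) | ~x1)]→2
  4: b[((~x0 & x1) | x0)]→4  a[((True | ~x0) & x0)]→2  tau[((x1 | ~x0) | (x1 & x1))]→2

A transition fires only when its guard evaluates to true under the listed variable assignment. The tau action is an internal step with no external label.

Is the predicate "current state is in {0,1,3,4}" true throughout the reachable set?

Allowed set {0,1,3,4}
Reachable = {0,2,3,4}
  0: ok
  2: ✗ unsafe
  3: ok
  4: ok
reach 2 via tau·a — violates

Answer: INVARIANT VIOLATED at state 2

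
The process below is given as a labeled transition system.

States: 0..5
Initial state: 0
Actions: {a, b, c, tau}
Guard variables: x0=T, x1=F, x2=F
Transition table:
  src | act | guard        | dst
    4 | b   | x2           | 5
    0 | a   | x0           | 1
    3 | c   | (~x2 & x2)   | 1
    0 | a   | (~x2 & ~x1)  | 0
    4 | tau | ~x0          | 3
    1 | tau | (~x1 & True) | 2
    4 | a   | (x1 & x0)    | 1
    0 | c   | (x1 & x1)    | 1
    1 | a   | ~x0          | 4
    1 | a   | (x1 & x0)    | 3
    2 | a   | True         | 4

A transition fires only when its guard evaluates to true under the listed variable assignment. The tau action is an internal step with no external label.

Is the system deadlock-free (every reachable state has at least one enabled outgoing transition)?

Answer: DEADLOCK at state 4

Working:
Reachable = {0,1,2,4}
  0: a→0  a→1  [2 out]
  1: tau→2  [1 out]
  2: a→4  [1 out]
  4: ∅  [STUCK]
witness 4: a·tau·a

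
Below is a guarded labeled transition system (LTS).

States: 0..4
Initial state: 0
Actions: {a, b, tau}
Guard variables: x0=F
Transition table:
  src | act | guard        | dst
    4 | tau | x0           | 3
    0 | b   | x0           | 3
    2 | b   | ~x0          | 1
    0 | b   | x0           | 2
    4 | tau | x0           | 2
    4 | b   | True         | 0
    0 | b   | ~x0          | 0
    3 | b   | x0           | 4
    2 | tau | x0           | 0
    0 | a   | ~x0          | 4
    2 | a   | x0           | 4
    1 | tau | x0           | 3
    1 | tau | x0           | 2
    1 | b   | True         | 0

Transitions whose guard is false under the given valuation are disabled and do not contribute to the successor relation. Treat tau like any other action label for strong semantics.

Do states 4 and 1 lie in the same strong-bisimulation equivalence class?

Answer: BISIMILAR

Trace:
Refine partition for ~:
  round 0: {{0,1,2,3,4}}
  round 1: {{0},{1,2,4},{3}}
  round 2: {{0},{1,4},{2},{3}}
stable after 3 split(s): 4 block(s)
4∈{1,4}, 1∈{1,4}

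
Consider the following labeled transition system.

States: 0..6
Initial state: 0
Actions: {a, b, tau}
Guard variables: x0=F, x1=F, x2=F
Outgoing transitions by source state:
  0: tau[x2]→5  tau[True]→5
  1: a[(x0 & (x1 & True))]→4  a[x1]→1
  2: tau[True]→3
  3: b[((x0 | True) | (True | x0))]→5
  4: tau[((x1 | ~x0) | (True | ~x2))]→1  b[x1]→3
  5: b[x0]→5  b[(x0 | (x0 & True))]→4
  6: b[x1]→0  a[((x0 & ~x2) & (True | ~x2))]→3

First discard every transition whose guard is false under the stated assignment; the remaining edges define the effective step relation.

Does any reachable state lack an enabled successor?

Answer: DEADLOCK at state 5

Analysis:
R = {0,5}
  0: tau→5  [1 out]
  5: ∅  [STUCK]
trace reaching 5: tau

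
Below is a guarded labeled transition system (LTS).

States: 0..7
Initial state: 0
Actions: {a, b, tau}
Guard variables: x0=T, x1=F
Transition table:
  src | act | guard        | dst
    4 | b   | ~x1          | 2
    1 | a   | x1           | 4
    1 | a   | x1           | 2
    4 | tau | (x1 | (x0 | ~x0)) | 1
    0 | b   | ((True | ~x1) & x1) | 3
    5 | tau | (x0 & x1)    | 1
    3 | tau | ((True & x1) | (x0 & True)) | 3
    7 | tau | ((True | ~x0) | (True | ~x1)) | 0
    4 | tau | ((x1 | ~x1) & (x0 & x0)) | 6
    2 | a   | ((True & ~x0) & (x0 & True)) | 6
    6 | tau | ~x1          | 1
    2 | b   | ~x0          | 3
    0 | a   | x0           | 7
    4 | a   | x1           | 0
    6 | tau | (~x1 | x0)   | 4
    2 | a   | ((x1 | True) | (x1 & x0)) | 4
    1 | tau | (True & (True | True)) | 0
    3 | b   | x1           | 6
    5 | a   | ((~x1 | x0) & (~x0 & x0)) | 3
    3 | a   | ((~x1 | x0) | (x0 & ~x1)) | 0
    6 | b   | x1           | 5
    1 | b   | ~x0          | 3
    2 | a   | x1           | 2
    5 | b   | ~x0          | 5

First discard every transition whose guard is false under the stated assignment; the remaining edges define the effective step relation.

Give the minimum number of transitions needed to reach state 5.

Answer: UNREACHABLE

Trace:
Breadth-first toward 5:
  L0 = {0}
  L1 = {7}
5 never appears.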